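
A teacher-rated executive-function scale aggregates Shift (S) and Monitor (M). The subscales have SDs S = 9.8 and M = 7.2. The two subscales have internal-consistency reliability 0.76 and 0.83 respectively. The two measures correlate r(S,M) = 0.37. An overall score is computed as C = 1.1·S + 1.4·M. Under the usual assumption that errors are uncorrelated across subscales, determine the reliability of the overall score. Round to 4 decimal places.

0.8486

Var(C) = 1.1²·9.8² + 1.4²·7.2² + 2·[1.54·9.8·7.2·0.37] = 217.815 + 80.4102 = 298.225.
With uncorrelated errors the cross-covariances are all true-score covariance, so they carry over unchanged; only the diagonal terms shrink to ρᵢσᵢ².
True-score variance = [1.1²·9.8²·0.76 + 1.4²·7.2²·0.83] + 80.4102 = 172.652 + 80.4102 = 253.062.
Reliability = 253.062 / 298.225 = 0.8486.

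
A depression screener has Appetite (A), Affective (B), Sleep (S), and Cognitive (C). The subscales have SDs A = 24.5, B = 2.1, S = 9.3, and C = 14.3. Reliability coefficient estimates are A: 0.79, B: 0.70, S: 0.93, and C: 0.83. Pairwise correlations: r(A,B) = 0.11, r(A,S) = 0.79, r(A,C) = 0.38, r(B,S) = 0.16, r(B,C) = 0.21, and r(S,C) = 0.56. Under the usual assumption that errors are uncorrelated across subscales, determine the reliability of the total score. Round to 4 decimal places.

Var(A+B+S+C) = 24.5² + 2.1² + 9.3² + 14.3² + 2·[24.5·2.1·0.11 + 24.5·9.3·0.79 + 24.5·14.3·0.38 + 2.1·9.3·0.16 + 2.1·14.3·0.21 + 9.3·14.3·0.56] = 895.64 + 805.399 = 1701.04.
With uncorrelated errors the cross-covariances are all true-score covariance, so they carry over unchanged; only the diagonal terms shrink to ρᵢσᵢ².
True-score variance = [24.5²·0.79 + 2.1²·0.70 + 9.3²·0.93 + 14.3²·0.83] + 805.399 = 727.447 + 805.399 = 1532.85.
Reliability = 1532.85 / 1701.04 = 0.9011.

0.9011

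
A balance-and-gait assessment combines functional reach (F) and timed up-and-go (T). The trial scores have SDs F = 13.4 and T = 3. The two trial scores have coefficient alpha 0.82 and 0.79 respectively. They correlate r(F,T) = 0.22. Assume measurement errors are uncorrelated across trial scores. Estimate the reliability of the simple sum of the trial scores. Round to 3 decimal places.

Var(F+T) = 13.4² + 3² + 2·[13.4·3·0.22] = 188.56 + 17.688 = 206.248.
With uncorrelated errors the cross-covariances are all true-score covariance, so they carry over unchanged; only the diagonal terms shrink to ρᵢσᵢ².
True-score variance = [13.4²·0.82 + 3²·0.79] + 17.688 = 154.349 + 17.688 = 172.037.
Reliability = 172.037 / 206.248 = 0.834.

0.834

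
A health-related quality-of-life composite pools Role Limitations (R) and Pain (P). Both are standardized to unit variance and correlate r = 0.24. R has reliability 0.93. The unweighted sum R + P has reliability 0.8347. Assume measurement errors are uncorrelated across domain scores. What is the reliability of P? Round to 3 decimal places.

Var(R+P) = 2 + 2·0.24 = 2.480.
True-score variance = ρ_R + ρ_P + 2·0.24, so 0.8347 = (0.93 + ρ_P + 0.48) / 2.480.
ρ_P = 0.8347·2.480 − 0.93 − 0.48 = 0.660.

0.660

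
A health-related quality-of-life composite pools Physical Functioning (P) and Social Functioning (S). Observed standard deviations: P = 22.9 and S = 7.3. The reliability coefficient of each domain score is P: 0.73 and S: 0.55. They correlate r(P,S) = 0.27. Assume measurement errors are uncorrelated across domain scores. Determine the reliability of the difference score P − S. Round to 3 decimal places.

Var(P−S) = 22.9² + 7.3² − 2·22.9·7.3·0.27 = 577.7 − 90.2718 = 487.428.
Under uncorrelated errors the observed covariances equal the true-score covariances, so only the own-variance terms attenuate.
True-score variance = [22.9²·0.73 + 7.3²·0.55] − 90.2718 = 412.129 − 90.2718 = 321.857.
Reliability = 321.857 / 487.428 = 0.660.

0.660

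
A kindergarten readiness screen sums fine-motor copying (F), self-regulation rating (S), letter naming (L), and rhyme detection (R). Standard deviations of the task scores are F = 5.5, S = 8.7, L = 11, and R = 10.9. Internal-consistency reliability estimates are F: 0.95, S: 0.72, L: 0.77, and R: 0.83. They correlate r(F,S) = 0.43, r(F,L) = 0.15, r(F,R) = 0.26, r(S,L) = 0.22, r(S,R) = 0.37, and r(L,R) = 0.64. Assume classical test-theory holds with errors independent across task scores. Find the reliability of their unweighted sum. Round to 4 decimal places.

Var(F+S+L+R) = 5.5² + 8.7² + 11² + 10.9² + 2·[5.5·8.7·0.43 + 5.5·11·0.15 + 5.5·10.9·0.26 + 8.7·11·0.22 + 8.7·10.9·0.37 + 11·10.9·0.64] = 345.75 + 356.229 = 701.979.
With uncorrelated errors the cross-covariances are all true-score covariance, so they carry over unchanged; only the diagonal terms shrink to ρᵢσᵢ².
True-score variance = [5.5²·0.95 + 8.7²·0.72 + 11²·0.77 + 10.9²·0.83] + 356.229 = 275.017 + 356.229 = 631.246.
Reliability = 631.246 / 701.979 = 0.8992.

0.8992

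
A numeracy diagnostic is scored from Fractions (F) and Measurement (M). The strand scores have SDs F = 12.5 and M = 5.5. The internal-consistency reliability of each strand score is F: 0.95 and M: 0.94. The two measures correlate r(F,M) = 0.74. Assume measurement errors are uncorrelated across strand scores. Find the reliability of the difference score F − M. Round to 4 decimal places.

0.8864

Var(F−M) = 12.5² + 5.5² − 2·12.5·5.5·0.74 = 186.5 − 101.75 = 84.75.
Because errors are independent across components, Cov(Tᵢ,Tⱼ) = Cov(Xᵢ,Xⱼ); the off-diagonal part of the true-score variance is the same as above.
True-score variance = [12.5²·0.95 + 5.5²·0.94] − 101.75 = 176.873 − 101.75 = 75.1225.
Reliability = 75.1225 / 84.75 = 0.8864.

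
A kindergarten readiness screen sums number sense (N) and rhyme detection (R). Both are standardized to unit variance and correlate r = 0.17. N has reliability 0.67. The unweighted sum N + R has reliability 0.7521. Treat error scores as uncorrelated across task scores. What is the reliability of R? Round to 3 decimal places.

0.750

Var(N+R) = 2 + 2·0.17 = 2.340.
True-score variance = ρ_N + ρ_R + 2·0.17, so 0.7521 = (0.67 + ρ_R + 0.34) / 2.340.
ρ_R = 0.7521·2.340 − 0.67 − 0.34 = 0.750.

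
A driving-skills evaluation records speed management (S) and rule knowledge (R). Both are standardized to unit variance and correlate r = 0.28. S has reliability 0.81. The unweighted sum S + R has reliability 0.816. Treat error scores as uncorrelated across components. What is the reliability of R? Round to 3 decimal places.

0.719

Var(S+R) = 2 + 2·0.28 = 2.560.
True-score variance = ρ_S + ρ_R + 2·0.28, so 0.816 = (0.81 + ρ_R + 0.56) / 2.560.
ρ_R = 0.816·2.560 − 0.81 − 0.56 = 0.719.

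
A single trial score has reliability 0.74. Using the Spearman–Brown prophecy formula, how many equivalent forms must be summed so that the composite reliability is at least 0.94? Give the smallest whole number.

k ≥ ρ*(1−ρ₁)/(ρ₁(1−ρ*)) = 0.94·0.26 / (0.74·0.06) = 5.505.
Smallest integer k = 6.

6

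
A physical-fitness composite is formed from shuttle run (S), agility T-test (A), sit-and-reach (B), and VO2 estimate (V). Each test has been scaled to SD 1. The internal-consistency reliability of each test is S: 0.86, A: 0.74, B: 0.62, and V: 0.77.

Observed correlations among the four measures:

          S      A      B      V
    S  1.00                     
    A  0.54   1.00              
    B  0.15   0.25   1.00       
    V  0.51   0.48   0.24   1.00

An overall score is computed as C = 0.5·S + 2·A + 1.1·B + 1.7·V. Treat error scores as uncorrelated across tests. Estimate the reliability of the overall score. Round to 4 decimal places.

0.8601

Var(C) = 0.5² + 2² + 1.1² + 1.7² + 2·[0.54 + 0.55·0.15 + 0.85·0.51 + 2.2·0.25 + 3.4·0.48 + 1.87·0.24] = 8.35 + 7.3736 = 15.7236.
Because errors are independent across components, Cov(Tᵢ,Tⱼ) = Cov(Xᵢ,Xⱼ); the off-diagonal part of the true-score variance is the same as above.
True-score variance = [0.5²·0.86 + 2²·0.74 + 1.1²·0.62 + 1.7²·0.77] + 7.3736 = 6.1505 + 7.3736 = 13.5241.
Reliability = 13.5241 / 15.7236 = 0.8601.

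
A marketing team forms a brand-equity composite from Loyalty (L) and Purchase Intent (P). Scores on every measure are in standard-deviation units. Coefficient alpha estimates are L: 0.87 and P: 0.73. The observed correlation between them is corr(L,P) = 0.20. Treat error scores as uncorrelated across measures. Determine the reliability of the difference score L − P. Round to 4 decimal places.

0.7500

Var(L−P) = 1 + 1 − 2·0.20 = 2 − 0.4 = 1.6.
With uncorrelated errors the cross-covariances are all true-score covariance, so they carry over unchanged; only the diagonal terms shrink to ρᵢσᵢ².
True-score variance = [0.87 + 0.73] − 0.4 = 1.6 − 0.4 = 1.2.
Reliability = 1.2 / 1.6 = 0.7500.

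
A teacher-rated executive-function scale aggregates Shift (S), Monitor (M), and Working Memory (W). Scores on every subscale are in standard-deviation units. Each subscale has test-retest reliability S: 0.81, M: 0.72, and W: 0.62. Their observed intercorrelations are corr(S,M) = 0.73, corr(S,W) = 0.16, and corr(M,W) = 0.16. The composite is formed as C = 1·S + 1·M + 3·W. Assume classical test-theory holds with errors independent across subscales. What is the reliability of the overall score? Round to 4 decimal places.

Var(C) = 1 + 1 + 3² + 2·[0.73 + 3·0.16 + 3·0.16] = 11 + 3.38 = 14.38.
Because errors are independent across components, Cov(Tᵢ,Tⱼ) = Cov(Xᵢ,Xⱼ); the off-diagonal part of the true-score variance is the same as above.
True-score variance = [0.81 + 0.72 + 3²·0.62] + 3.38 = 7.11 + 3.38 = 10.49.
Reliability = 10.49 / 14.38 = 0.7295.

0.7295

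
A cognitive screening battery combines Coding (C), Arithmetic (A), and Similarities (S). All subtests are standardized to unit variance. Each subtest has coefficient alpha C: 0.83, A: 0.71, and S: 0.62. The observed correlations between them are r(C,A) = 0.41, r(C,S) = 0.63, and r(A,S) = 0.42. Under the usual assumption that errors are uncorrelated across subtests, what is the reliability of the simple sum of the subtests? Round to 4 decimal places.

0.8581

Var(C+A+S) = 3 + 2·[0.41 + 0.63 + 0.42] = 3 + 2.92 = 5.92.
Under uncorrelated errors the observed covariances equal the true-score covariances, so only the own-variance terms attenuate.
True-score variance = [0.83 + 0.71 + 0.62] + 2.92 = 2.16 + 2.92 = 5.08.
Reliability = 5.08 / 5.92 = 0.8581.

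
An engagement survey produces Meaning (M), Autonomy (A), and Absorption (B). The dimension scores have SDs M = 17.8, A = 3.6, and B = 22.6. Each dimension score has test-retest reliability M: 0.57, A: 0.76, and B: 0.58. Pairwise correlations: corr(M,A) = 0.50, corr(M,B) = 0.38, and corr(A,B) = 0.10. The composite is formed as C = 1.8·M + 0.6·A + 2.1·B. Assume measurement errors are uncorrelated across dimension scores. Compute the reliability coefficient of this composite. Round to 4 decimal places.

Var(C) = 1.8²·17.8² + 0.6²·3.6² + 2.1²·22.6² + 2·[1.08·17.8·3.6·0.50 + 3.78·17.8·22.6·0.38 + 1.26·3.6·22.6·0.10] = 3283.68 + 1245.38 = 4529.06.
Under uncorrelated errors the observed covariances equal the true-score covariances, so only the own-variance terms attenuate.
True-score variance = [1.8²·17.8²·0.57 + 0.6²·3.6²·0.76 + 2.1²·22.6²·0.58] + 1245.38 = 1895.11 + 1245.38 = 3140.49.
Reliability = 3140.49 / 4529.06 = 0.6934.

0.6934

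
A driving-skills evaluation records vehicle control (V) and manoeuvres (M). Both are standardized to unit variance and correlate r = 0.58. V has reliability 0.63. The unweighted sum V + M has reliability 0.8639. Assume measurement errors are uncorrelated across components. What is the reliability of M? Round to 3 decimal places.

0.940

Var(V+M) = 2 + 2·0.58 = 3.160.
True-score variance = ρ_V + ρ_M + 2·0.58, so 0.8639 = (0.63 + ρ_M + 1.16) / 3.160.
ρ_M = 0.8639·3.160 − 0.63 − 1.16 = 0.940.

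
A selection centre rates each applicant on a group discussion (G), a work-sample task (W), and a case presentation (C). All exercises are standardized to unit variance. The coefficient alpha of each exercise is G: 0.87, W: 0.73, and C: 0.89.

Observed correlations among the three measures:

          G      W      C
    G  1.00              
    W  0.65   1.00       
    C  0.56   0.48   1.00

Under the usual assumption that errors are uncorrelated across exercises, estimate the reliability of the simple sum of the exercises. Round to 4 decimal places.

0.9201

Var(G+W+C) = 3 + 2·[0.65 + 0.56 + 0.48] = 3 + 3.38 = 6.38.
With uncorrelated errors the cross-covariances are all true-score covariance, so they carry over unchanged; only the diagonal terms shrink to ρᵢσᵢ².
True-score variance = [0.87 + 0.73 + 0.89] + 3.38 = 2.49 + 3.38 = 5.87.
Reliability = 5.87 / 6.38 = 0.9201.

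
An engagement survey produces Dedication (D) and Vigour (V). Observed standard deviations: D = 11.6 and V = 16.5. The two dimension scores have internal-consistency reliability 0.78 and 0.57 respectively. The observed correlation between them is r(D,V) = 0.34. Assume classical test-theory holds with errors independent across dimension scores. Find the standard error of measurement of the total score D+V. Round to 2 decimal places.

Var(total) = 406.81 + 130.152 = 536.962.
True-score variance = 260.139 + 130.152 = 390.291, so reliability = 0.7269.
Error variance = 536.962 − 390.291 = 146.671; SEM = √146.671 = 12.11.

12.11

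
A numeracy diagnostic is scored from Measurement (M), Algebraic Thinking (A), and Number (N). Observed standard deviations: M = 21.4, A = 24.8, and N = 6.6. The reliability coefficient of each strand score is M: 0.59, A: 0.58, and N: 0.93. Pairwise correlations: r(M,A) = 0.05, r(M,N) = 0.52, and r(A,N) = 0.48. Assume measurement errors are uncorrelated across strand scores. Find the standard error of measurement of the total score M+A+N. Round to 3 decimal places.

21.193

Var(total) = 1116.56 + 357.094 = 1473.65.
True-score variance = 667.43 + 357.094 = 1024.52, so reliability = 0.6952.
Error variance = 1473.65 − 1024.52 = 449.13; SEM = √449.13 = 21.193.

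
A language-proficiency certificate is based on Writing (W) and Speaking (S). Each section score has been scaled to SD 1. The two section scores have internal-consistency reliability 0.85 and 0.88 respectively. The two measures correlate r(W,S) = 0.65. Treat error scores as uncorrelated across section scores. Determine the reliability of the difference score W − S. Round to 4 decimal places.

Var(W−S) = 1 + 1 − 2·0.65 = 2 − 1.3 = 0.7.
Under uncorrelated errors the observed covariances equal the true-score covariances, so only the own-variance terms attenuate.
True-score variance = [0.85 + 0.88] − 1.3 = 1.73 − 1.3 = 0.43.
Reliability = 0.43 / 0.7 = 0.6143.

0.6143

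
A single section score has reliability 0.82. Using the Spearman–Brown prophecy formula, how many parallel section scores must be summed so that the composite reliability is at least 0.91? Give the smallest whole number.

3

k ≥ ρ*(1−ρ₁)/(ρ₁(1−ρ*)) = 0.91·0.18 / (0.82·0.09) = 2.220.
Smallest integer k = 3.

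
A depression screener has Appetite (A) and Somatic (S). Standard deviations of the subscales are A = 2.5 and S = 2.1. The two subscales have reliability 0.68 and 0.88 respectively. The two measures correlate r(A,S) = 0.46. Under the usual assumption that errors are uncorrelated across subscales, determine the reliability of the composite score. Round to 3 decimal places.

Var(A+S) = 2.5² + 2.1² + 2·[2.5·2.1·0.46] = 10.66 + 4.83 = 15.49.
Under uncorrelated errors the observed covariances equal the true-score covariances, so only the own-variance terms attenuate.
True-score variance = [2.5²·0.68 + 2.1²·0.88] + 4.83 = 8.1308 + 4.83 = 12.9608.
Reliability = 12.9608 / 15.49 = 0.837.

0.837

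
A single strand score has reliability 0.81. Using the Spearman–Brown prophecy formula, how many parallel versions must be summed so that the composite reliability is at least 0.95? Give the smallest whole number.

k ≥ ρ*(1−ρ₁)/(ρ₁(1−ρ*)) = 0.95·0.19 / (0.81·0.05) = 4.457.
Smallest integer k = 5.

5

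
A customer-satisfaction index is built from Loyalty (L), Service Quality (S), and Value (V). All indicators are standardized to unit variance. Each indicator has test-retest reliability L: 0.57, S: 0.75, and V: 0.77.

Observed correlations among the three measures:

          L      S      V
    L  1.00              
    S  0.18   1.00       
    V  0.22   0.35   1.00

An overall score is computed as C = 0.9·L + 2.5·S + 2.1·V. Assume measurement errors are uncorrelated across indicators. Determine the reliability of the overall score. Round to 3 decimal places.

Var(C) = 0.9² + 2.5² + 2.1² + 2·[2.25·0.18 + 1.89·0.22 + 5.25·0.35] = 11.47 + 5.3166 = 16.7866.
With uncorrelated errors the cross-covariances are all true-score covariance, so they carry over unchanged; only the diagonal terms shrink to ρᵢσᵢ².
True-score variance = [0.9²·0.57 + 2.5²·0.75 + 2.1²·0.77] + 5.3166 = 8.5449 + 5.3166 = 13.8615.
Reliability = 13.8615 / 16.7866 = 0.826.

0.826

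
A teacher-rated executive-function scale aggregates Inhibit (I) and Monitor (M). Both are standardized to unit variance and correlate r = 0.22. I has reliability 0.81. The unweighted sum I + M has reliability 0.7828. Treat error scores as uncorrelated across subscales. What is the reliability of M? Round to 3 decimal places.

Var(I+M) = 2 + 2·0.22 = 2.440.
True-score variance = ρ_I + ρ_M + 2·0.22, so 0.7828 = (0.81 + ρ_M + 0.44) / 2.440.
ρ_M = 0.7828·2.440 − 0.81 − 0.44 = 0.660.

0.660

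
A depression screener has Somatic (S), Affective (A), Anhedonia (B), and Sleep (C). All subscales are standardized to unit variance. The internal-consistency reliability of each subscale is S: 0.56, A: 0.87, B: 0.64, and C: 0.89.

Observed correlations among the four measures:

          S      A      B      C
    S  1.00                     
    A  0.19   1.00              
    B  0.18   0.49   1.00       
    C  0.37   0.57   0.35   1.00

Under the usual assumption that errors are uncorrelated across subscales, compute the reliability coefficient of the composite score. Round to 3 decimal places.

Var(S+A+B+C) = 4 + 2·[0.19 + 0.18 + 0.37 + 0.49 + 0.57 + 0.35] = 4 + 4.3 = 8.3.
Because errors are independent across components, Cov(Tᵢ,Tⱼ) = Cov(Xᵢ,Xⱼ); the off-diagonal part of the true-score variance is the same as above.
True-score variance = [0.56 + 0.87 + 0.64 + 0.89] + 4.3 = 2.96 + 4.3 = 7.26.
Reliability = 7.26 / 8.3 = 0.875.

0.875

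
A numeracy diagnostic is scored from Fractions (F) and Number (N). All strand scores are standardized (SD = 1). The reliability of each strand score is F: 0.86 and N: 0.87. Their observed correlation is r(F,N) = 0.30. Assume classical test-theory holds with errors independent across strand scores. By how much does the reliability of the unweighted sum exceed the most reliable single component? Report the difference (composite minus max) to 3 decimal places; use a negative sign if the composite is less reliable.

Var(sum) = 2 + 0.6 = 2.6; true-score variance = 1.73 + 0.6 = 2.33; composite reliability = 0.8962.
Max component reliability = 0.8700.
Difference = 0.8962 − 0.8700 = 0.026.

0.026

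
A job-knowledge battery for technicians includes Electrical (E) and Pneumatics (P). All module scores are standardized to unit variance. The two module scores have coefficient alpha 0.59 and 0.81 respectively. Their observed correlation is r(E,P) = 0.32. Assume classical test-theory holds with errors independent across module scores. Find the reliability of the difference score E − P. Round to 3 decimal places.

0.559

Var(E−P) = 1 + 1 − 2·0.32 = 2 − 0.64 = 1.36.
With uncorrelated errors the cross-covariances are all true-score covariance, so they carry over unchanged; only the diagonal terms shrink to ρᵢσᵢ².
True-score variance = [0.59 + 0.81] − 0.64 = 1.4 − 0.64 = 0.76.
Reliability = 0.76 / 1.36 = 0.559.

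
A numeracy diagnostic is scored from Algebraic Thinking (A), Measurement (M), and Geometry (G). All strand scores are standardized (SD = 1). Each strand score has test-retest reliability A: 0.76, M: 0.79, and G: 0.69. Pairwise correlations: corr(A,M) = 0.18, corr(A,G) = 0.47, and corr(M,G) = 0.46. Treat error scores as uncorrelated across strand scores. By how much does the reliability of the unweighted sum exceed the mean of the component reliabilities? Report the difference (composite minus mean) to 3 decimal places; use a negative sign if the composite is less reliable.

0.108

Var(sum) = 3 + 2.22 = 5.22; true-score variance = 2.24 + 2.22 = 4.46; composite reliability = 0.8544.
Mean component reliability = 0.7467.
Difference = 0.8544 − 0.7467 = 0.108.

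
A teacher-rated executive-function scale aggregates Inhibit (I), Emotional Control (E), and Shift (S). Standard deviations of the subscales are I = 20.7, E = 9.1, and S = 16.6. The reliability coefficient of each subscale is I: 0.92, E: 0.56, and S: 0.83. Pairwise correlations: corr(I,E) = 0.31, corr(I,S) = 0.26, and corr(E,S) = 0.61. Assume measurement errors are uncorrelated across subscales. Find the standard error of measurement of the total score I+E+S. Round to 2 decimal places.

10.84

Var(total) = 786.86 + 479.765 = 1266.62.
True-score variance = 669.299 + 479.765 = 1149.06, so reliability = 0.9072.
Error variance = 1266.62 − 1149.06 = 117.561; SEM = √117.561 = 10.84.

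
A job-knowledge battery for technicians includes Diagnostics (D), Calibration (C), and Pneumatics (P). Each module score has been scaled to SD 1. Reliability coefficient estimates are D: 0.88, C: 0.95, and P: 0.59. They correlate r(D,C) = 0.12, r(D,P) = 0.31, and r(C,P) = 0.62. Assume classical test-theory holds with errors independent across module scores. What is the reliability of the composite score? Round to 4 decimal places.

0.8863

Var(D+C+P) = 3 + 2·[0.12 + 0.31 + 0.62] = 3 + 2.1 = 5.1.
With uncorrelated errors the cross-covariances are all true-score covariance, so they carry over unchanged; only the diagonal terms shrink to ρᵢσᵢ².
True-score variance = [0.88 + 0.95 + 0.59] + 2.1 = 2.42 + 2.1 = 4.52.
Reliability = 4.52 / 5.1 = 0.8863.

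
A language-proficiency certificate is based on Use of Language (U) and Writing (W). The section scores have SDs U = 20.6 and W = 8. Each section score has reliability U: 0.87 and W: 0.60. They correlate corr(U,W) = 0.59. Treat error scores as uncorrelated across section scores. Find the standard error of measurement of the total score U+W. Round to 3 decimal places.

8.987

Var(total) = 488.36 + 194.464 = 682.824.
True-score variance = 407.593 + 194.464 = 602.057, so reliability = 0.8817.
Error variance = 682.824 − 602.057 = 80.7668; SEM = √80.7668 = 8.987.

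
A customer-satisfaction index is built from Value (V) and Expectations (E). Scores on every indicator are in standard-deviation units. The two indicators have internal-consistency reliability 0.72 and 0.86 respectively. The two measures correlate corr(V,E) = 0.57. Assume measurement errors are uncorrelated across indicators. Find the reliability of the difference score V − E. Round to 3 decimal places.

0.512

Var(V−E) = 1 + 1 − 2·0.57 = 2 − 1.14 = 0.86.
Under uncorrelated errors the observed covariances equal the true-score covariances, so only the own-variance terms attenuate.
True-score variance = [0.72 + 0.86] − 1.14 = 1.58 − 1.14 = 0.44.
Reliability = 0.44 / 0.86 = 0.512.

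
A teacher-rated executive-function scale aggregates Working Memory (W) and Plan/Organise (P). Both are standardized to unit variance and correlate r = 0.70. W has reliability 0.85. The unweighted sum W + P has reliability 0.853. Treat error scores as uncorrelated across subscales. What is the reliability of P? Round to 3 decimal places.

0.650

Var(W+P) = 2 + 2·0.70 = 3.400.
True-score variance = ρ_W + ρ_P + 2·0.70, so 0.853 = (0.85 + ρ_P + 1.40) / 3.400.
ρ_P = 0.853·3.400 − 0.85 − 1.40 = 0.650.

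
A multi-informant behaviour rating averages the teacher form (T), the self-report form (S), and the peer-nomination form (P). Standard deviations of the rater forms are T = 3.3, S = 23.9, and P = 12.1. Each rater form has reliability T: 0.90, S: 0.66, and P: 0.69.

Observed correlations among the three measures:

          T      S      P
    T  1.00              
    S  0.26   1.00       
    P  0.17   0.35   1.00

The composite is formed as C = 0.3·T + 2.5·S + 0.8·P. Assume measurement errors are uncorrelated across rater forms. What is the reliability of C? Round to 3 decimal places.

Var(C) = 0.3²·3.3² + 2.5²·23.9² + 0.8²·12.1² + 2·[0.75·3.3·23.9·0.26 + 0.24·3.3·12.1·0.17 + 2·23.9·12.1·0.35] = 3664.74 + 438.884 = 4103.63.
With uncorrelated errors the cross-covariances are all true-score covariance, so they carry over unchanged; only the diagonal terms shrink to ρᵢσᵢ².
True-score variance = [0.3²·3.3²·0.90 + 2.5²·23.9²·0.66 + 0.8²·12.1²·0.69] + 438.884 = 2421.78 + 438.884 = 2860.66.
Reliability = 2860.66 / 4103.63 = 0.697.

0.697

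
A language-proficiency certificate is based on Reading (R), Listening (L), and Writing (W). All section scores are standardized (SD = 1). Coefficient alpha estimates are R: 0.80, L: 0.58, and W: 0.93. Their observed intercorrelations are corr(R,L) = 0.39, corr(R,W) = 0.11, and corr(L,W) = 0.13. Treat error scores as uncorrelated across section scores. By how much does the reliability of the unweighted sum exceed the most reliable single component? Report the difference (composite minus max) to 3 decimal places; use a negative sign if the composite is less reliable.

-0.092

Var(sum) = 3 + 1.26 = 4.26; true-score variance = 2.31 + 1.26 = 3.57; composite reliability = 0.8380.
Max component reliability = 0.9300.
Difference = 0.8380 − 0.9300 = -0.092.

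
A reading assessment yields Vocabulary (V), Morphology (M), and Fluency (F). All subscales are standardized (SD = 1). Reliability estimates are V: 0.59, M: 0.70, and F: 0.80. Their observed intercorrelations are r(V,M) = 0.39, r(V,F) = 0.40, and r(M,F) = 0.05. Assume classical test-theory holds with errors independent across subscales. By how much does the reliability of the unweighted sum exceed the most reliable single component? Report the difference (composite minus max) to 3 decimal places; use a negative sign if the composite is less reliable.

0.006

Var(sum) = 3 + 1.68 = 4.68; true-score variance = 2.09 + 1.68 = 3.77; composite reliability = 0.8056.
Max component reliability = 0.8000.
Difference = 0.8056 − 0.8000 = 0.006.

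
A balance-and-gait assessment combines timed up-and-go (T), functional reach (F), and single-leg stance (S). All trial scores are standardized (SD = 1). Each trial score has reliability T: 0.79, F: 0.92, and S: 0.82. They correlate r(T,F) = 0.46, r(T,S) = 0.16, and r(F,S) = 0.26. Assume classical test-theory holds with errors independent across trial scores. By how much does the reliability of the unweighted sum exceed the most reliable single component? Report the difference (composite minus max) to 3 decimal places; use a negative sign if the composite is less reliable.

-0.019

Var(sum) = 3 + 1.76 = 4.76; true-score variance = 2.53 + 1.76 = 4.29; composite reliability = 0.9013.
Max component reliability = 0.9200.
Difference = 0.9013 − 0.9200 = -0.019.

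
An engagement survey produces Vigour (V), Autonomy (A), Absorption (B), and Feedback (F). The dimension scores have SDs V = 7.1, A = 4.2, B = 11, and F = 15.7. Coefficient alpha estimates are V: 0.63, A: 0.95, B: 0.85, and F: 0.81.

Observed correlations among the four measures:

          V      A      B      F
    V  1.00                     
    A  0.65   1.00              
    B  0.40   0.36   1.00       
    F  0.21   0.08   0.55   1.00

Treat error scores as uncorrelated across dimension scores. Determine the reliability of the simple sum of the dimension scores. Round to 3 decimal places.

Var(V+A+B+F) = 7.1² + 4.2² + 11² + 15.7² + 2·[7.1·4.2·0.65 + 7.1·11·0.40 + 7.1·15.7·0.21 + 4.2·11·0.36 + 4.2·15.7·0.08 + 11·15.7·0.55] = 435.54 + 381.848 = 817.388.
Because errors are independent across components, Cov(Tᵢ,Tⱼ) = Cov(Xᵢ,Xⱼ); the off-diagonal part of the true-score variance is the same as above.
True-score variance = [7.1²·0.63 + 4.2²·0.95 + 11²·0.85 + 15.7²·0.81] + 381.848 = 351.023 + 381.848 = 732.871.
Reliability = 732.871 / 817.388 = 0.897.

0.897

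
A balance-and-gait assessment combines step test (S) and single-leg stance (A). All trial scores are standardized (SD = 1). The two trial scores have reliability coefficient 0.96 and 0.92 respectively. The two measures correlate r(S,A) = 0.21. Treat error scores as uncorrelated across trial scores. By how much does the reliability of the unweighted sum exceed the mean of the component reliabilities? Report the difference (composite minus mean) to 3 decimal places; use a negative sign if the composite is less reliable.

0.010

Var(sum) = 2 + 0.42 = 2.42; true-score variance = 1.88 + 0.42 = 2.3; composite reliability = 0.9504.
Mean component reliability = 0.9400.
Difference = 0.9504 − 0.9400 = 0.010.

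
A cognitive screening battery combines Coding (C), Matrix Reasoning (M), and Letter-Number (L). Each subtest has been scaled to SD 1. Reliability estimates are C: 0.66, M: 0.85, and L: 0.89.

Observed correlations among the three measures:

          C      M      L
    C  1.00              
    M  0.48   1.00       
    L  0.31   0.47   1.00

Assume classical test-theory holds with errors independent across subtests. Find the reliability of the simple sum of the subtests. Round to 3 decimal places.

Var(C+M+L) = 3 + 2·[0.48 + 0.31 + 0.47] = 3 + 2.52 = 5.52.
Under uncorrelated errors the observed covariances equal the true-score covariances, so only the own-variance terms attenuate.
True-score variance = [0.66 + 0.85 + 0.89] + 2.52 = 2.4 + 2.52 = 4.92.
Reliability = 4.92 / 5.52 = 0.891.

0.891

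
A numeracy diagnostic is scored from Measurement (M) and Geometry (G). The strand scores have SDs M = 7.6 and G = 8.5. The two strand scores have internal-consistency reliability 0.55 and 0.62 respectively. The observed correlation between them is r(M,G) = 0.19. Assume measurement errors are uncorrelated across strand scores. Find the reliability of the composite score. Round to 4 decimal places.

0.6542

Var(M+G) = 7.6² + 8.5² + 2·[7.6·8.5·0.19] = 130.01 + 24.548 = 154.558.
Under uncorrelated errors the observed covariances equal the true-score covariances, so only the own-variance terms attenuate.
True-score variance = [7.6²·0.55 + 8.5²·0.62] + 24.548 = 76.563 + 24.548 = 101.111.
Reliability = 101.111 / 154.558 = 0.6542.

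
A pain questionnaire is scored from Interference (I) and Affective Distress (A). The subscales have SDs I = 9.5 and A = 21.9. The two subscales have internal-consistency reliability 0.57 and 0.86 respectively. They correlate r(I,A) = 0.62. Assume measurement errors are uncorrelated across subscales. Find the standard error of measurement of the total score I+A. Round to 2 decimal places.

10.29

Var(total) = 569.86 + 257.982 = 827.842.
True-score variance = 463.907 + 257.982 = 721.889, so reliability = 0.8720.
Error variance = 827.842 − 721.889 = 105.953; SEM = √105.953 = 10.29.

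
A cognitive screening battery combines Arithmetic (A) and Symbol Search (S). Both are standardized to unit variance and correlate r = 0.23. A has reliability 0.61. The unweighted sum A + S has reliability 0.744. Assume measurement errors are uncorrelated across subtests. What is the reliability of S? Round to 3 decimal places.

Var(A+S) = 2 + 2·0.23 = 2.460.
True-score variance = ρ_A + ρ_S + 2·0.23, so 0.744 = (0.61 + ρ_S + 0.46) / 2.460.
ρ_S = 0.744·2.460 − 0.61 − 0.46 = 0.760.

0.760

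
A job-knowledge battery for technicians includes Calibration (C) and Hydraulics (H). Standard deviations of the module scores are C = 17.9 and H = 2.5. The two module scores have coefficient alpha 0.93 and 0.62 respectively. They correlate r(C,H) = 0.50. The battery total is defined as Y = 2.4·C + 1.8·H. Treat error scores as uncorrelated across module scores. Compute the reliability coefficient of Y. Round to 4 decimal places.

0.9335

Var(Y) = 2.4²·17.9² + 1.8²·2.5² + 2·[4.32·17.9·2.5·0.50] = 1865.81 + 193.32 = 2059.13.
With uncorrelated errors the cross-covariances are all true-score covariance, so they carry over unchanged; only the diagonal terms shrink to ρᵢσᵢ².
True-score variance = [2.4²·17.9²·0.93 + 1.8²·2.5²·0.62] + 193.32 = 1728.93 + 193.32 = 1922.25.
Reliability = 1922.25 / 2059.13 = 0.9335.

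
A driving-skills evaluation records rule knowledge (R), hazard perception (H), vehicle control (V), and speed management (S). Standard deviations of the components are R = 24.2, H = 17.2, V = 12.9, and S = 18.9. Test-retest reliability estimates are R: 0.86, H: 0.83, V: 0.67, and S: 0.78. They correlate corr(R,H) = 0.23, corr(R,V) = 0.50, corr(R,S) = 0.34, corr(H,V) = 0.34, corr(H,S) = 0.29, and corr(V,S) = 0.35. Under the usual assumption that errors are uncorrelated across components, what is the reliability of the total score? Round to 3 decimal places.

Var(R+H+V+S) = 24.2² + 17.2² + 12.9² + 18.9² + 2·[24.2·17.2·0.23 + 24.2·12.9·0.50 + 24.2·18.9·0.34 + 17.2·12.9·0.34 + 17.2·18.9·0.29 + 12.9·18.9·0.35] = 1405.1 + 1324.76 = 2729.86.
With uncorrelated errors the cross-covariances are all true-score covariance, so they carry over unchanged; only the diagonal terms shrink to ρᵢσᵢ².
True-score variance = [24.2²·0.86 + 17.2²·0.83 + 12.9²·0.67 + 18.9²·0.78] + 1324.76 = 1139.32 + 1324.76 = 2464.08.
Reliability = 2464.08 / 2729.86 = 0.903.

0.903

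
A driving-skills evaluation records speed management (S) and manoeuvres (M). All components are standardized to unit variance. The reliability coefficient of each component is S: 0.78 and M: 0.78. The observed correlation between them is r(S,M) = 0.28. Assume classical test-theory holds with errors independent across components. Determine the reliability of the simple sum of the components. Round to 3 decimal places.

0.828

Var(S+M) = 2 + 2·[0.28] = 2 + 0.56 = 2.56.
Because errors are independent across components, Cov(Tᵢ,Tⱼ) = Cov(Xᵢ,Xⱼ); the off-diagonal part of the true-score variance is the same as above.
True-score variance = [0.78 + 0.78] + 0.56 = 1.56 + 0.56 = 2.12.
Reliability = 2.12 / 2.56 = 0.828.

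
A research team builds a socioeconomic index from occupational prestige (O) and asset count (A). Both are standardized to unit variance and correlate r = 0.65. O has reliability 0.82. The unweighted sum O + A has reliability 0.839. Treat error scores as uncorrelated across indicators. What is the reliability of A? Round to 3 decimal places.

0.649

Var(O+A) = 2 + 2·0.65 = 3.300.
True-score variance = ρ_O + ρ_A + 2·0.65, so 0.839 = (0.82 + ρ_A + 1.30) / 3.300.
ρ_A = 0.839·3.300 − 0.82 − 1.30 = 0.649.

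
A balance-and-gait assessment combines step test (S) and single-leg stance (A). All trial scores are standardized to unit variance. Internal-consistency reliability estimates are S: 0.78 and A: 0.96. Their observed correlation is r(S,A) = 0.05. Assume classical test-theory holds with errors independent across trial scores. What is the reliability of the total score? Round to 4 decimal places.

0.8762

Var(S+A) = 2 + 2·[0.05] = 2 + 0.1 = 2.1.
With uncorrelated errors the cross-covariances are all true-score covariance, so they carry over unchanged; only the diagonal terms shrink to ρᵢσᵢ².
True-score variance = [0.78 + 0.96] + 0.1 = 1.74 + 0.1 = 1.84.
Reliability = 1.84 / 2.1 = 0.8762.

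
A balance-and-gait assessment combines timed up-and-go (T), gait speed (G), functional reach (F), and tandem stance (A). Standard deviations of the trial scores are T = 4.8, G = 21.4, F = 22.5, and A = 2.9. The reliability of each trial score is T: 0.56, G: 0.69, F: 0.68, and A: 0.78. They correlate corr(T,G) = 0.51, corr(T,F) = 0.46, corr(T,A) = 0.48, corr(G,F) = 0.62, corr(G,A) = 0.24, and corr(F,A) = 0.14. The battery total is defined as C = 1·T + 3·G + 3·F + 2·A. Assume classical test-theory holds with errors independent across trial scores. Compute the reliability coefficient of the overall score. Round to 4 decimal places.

Var(C) = 4.8² + 3²·21.4² + 3²·22.5² + 2²·2.9² + 2·[3·4.8·21.4·0.51 + 3·4.8·22.5·0.46 + 2·4.8·2.9·0.48 + 9·21.4·22.5·0.62 + 6·21.4·2.9·0.24 + 6·22.5·2.9·0.14] = 8734.57 + 6301.02 = 15035.6.
With uncorrelated errors the cross-covariances are all true-score covariance, so they carry over unchanged; only the diagonal terms shrink to ρᵢσᵢ².
True-score variance = [4.8²·0.56 + 3²·21.4²·0.69 + 3²·22.5²·0.68 + 2²·2.9²·0.78] + 6301.02 = 5981.32 + 6301.02 = 12282.3.
Reliability = 12282.3 / 15035.6 = 0.8169.

0.8169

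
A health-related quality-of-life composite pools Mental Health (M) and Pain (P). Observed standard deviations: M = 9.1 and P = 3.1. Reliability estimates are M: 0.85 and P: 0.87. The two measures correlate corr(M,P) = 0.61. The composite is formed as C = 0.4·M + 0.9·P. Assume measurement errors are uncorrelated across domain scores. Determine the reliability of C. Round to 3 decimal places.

0.910

Var(C) = 0.4²·9.1² + 0.9²·3.1² + 2·[0.36·9.1·3.1·0.61] = 21.0337 + 12.3898 = 33.4235.
Because errors are independent across components, Cov(Tᵢ,Tⱼ) = Cov(Xᵢ,Xⱼ); the off-diagonal part of the true-score variance is the same as above.
True-score variance = [0.4²·9.1²·0.85 + 0.9²·3.1²·0.87] + 12.3898 = 18.0343 + 12.3898 = 30.4242.
Reliability = 30.4242 / 33.4235 = 0.910.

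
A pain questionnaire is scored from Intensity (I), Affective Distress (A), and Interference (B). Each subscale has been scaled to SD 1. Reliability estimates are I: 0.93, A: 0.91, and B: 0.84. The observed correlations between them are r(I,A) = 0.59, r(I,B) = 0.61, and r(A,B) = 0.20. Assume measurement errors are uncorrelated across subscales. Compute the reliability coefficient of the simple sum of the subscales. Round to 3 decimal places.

Var(I+A+B) = 3 + 2·[0.59 + 0.61 + 0.20] = 3 + 2.8 = 5.8.
Because errors are independent across components, Cov(Tᵢ,Tⱼ) = Cov(Xᵢ,Xⱼ); the off-diagonal part of the true-score variance is the same as above.
True-score variance = [0.93 + 0.91 + 0.84] + 2.8 = 2.68 + 2.8 = 5.48.
Reliability = 5.48 / 5.8 = 0.945.

0.945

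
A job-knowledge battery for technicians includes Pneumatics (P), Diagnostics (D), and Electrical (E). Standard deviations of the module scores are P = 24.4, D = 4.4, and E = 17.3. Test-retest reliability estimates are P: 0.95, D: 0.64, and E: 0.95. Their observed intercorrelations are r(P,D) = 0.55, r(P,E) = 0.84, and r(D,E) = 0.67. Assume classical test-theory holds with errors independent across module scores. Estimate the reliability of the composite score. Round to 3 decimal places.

0.972

Var(P+D+E) = 24.4² + 4.4² + 17.3² + 2·[24.4·4.4·0.55 + 24.4·17.3·0.84 + 4.4·17.3·0.67] = 914.01 + 929.258 = 1843.27.
Because errors are independent across components, Cov(Tᵢ,Tⱼ) = Cov(Xᵢ,Xⱼ); the off-diagonal part of the true-score variance is the same as above.
True-score variance = [24.4²·0.95 + 4.4²·0.64 + 17.3²·0.95] + 929.258 = 862.308 + 929.258 = 1791.57.
Reliability = 1791.57 / 1843.27 = 0.972.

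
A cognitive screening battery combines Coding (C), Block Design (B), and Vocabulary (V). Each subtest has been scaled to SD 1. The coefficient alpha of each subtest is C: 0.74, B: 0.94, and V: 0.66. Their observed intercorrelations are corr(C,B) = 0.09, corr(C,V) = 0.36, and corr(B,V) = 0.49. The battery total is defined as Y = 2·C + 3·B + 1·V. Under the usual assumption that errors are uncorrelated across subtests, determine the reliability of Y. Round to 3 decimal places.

0.901

Var(Y) = 2² + 3² + 1 + 2·[6·0.09 + 2·0.36 + 3·0.49] = 14 + 5.46 = 19.46.
Under uncorrelated errors the observed covariances equal the true-score covariances, so only the own-variance terms attenuate.
True-score variance = [2²·0.74 + 3²·0.94 + 0.66] + 5.46 = 12.08 + 5.46 = 17.54.
Reliability = 17.54 / 19.46 = 0.901.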